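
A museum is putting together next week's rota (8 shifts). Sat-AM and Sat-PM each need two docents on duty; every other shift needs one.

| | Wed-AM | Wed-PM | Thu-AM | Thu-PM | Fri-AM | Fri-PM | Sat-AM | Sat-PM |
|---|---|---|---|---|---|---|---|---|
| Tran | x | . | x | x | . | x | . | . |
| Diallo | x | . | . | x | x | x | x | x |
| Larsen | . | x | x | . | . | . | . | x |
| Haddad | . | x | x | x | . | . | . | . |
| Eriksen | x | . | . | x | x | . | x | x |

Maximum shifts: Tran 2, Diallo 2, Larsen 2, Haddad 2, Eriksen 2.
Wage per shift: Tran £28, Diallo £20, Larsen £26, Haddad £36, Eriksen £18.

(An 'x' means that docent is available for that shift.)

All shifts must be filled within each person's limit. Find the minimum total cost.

Sat-AM can only be covered by Diallo and Eriksen, so that assignment is forced.
Picking the cheapest available docent for each shift independently would cost £202, but that ignores the shift limits.
An optimal schedule: Wed-AM→Tran, Wed-PM→Larsen, Thu-AM→Haddad, Thu-PM→Haddad, Fri-AM→Diallo, Fri-PM→Tran, Sat-AM→Diallo+Eriksen, Sat-PM→Larsen+Eriksen.
Total: 28 + 26 + 36 + 36 + 20 + 28 + 20 + 18 + 26 + 18 = £256.

£256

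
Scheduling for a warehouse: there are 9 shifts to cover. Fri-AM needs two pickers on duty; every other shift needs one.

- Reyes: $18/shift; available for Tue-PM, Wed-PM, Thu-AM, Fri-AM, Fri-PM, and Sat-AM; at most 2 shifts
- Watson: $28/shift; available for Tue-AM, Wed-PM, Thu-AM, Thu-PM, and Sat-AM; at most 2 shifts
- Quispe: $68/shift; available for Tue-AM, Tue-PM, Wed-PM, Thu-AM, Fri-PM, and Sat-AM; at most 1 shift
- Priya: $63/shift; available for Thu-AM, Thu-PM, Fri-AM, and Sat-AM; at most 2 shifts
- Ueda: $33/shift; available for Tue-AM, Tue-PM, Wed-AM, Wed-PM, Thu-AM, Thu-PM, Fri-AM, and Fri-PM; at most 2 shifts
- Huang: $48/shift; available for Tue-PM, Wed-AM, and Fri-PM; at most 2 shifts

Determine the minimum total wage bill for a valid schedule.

$380

Picking the cheapest available picker for each shift independently would cost $230, but that ignores the shift limits.
An optimal schedule: Tue-AM→Watson, Tue-PM→Huang, Wed-AM→Ueda, Wed-PM→Reyes, Thu-AM→Priya, Thu-PM→Watson, Fri-AM→Reyes+Ueda, Fri-PM→Huang, Sat-AM→Priya.
Total: 28 + 48 + 33 + 18 + 63 + 28 + 18 + 33 + 48 + 63 = $380.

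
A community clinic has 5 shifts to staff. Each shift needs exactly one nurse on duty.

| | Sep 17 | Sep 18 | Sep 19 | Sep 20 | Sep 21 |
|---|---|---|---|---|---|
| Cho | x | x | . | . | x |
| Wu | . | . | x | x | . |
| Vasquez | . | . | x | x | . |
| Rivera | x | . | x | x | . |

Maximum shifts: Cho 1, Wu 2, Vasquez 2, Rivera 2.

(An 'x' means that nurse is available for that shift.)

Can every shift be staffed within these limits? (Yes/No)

Total capacity is 7 and 5 slots are needed, so capacity alone doesn't rule it out.
Shifts {Sep 18, Sep 21} need 2 worker-slots in total, but the nurses available for any of those shifts (Cho) can supply at most 1 among them. So no valid schedule exists.

No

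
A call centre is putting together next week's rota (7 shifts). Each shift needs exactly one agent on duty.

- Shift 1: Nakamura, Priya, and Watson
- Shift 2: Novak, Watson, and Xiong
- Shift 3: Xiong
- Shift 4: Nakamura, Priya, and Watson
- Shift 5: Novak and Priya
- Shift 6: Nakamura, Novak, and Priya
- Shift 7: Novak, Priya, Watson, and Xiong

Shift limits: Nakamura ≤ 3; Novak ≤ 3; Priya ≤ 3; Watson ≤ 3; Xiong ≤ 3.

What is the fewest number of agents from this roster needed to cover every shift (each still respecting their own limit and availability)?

7 slots to fill and no one can take more than 3, so at least ⌈7/3⌉ = 3 agents are needed.
Nakamura, Novak, and Xiong alone can cover everything: Shift 1→Nakamura, Shift 2→Novak, Shift 3→Xiong, Shift 4→Nakamura, Shift 5→Novak, Shift 6→Nakamura, Shift 7→Novak.

3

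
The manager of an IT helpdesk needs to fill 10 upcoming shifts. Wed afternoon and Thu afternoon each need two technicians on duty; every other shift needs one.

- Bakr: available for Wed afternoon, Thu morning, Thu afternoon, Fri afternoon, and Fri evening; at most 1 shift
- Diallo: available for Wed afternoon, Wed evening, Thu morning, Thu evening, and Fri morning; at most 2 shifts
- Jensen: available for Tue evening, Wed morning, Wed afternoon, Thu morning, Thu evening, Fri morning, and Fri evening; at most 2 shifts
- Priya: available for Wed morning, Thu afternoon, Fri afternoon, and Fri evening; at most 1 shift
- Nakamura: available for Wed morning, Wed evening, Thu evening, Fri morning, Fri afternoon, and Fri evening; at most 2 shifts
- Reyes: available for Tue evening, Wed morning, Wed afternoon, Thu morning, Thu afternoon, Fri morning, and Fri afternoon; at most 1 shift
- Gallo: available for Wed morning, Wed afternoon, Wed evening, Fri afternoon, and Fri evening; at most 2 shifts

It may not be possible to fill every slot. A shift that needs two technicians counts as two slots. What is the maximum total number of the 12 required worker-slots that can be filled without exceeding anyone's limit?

11

Total capacity across all technicians is 1+2+2+1+2+1+2 = 11, and 12 slots are needed, so at most 11 can be filled.
An assignment achieving 11: Tue evening→Jensen, Wed morning→Nakamura, Wed afternoon→Reyes+Gallo, Wed evening→Diallo, Thu morning→Jensen, Thu afternoon→Bakr+Priya, Thu evening→Diallo, Fri morning→Nakamura, Fri afternoon→Gallo.
Loads: Bakr 1/1, Diallo 2/2, Jensen 2/2, Priya 1/1, Nakamura 2/2, Reyes 1/1, Gallo 2/2.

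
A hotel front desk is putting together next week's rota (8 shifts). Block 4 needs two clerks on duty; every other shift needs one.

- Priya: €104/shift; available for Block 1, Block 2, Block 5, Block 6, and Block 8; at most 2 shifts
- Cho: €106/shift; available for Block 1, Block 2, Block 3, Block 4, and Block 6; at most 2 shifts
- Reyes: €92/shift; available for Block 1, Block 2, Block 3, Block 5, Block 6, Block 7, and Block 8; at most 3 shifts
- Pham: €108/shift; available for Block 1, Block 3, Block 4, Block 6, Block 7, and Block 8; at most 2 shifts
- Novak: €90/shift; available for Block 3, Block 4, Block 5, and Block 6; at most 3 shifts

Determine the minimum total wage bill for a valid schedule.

€860

Picking the cheapest available clerk for each shift independently would cost €834, but that ignores the shift limits.
An optimal schedule: Block 1→Priya, Block 2→Reyes, Block 3→Novak, Block 4→Novak+Cho, Block 5→Novak, Block 6→Priya, Block 7→Reyes, Block 8→Reyes.
Total: 104 + 92 + 90 + 90 + 106 + 90 + 104 + 92 + 92 = €860.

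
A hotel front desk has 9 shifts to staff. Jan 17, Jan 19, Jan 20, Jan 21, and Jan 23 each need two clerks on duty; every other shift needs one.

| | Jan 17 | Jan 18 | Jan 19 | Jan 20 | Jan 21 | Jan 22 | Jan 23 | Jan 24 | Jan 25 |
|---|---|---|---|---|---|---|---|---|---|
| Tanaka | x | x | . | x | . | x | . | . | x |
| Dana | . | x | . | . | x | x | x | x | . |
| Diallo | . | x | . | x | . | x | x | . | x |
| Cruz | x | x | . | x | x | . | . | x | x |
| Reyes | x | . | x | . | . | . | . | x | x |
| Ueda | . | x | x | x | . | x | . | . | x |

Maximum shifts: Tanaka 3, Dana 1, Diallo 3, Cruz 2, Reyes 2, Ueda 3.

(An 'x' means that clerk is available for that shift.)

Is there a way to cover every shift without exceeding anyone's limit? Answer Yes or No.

No

Total capacity is 14 and 14 slots are needed, so capacity alone doesn't rule it out.
Shifts {Jan 21, Jan 23} need 4 worker-slots in total, but the clerks available for any of those shifts (Dana, Diallo, and Cruz) can supply at most 3 among them. So no valid schedule exists.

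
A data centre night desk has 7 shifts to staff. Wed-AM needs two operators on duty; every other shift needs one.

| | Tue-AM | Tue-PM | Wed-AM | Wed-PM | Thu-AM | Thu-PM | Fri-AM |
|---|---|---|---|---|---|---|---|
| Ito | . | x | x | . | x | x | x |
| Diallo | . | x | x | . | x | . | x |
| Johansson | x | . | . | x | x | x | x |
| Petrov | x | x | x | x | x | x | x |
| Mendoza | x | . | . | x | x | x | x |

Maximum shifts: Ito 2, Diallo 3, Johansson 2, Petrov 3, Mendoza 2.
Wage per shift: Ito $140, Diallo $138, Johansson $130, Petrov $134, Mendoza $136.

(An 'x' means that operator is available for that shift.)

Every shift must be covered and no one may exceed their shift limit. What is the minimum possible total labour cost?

$1072

Picking the cheapest available operator for each shift independently would cost $1056, but that ignores the shift limits.
An optimal schedule: Tue-AM→Johansson, Tue-PM→Petrov, Wed-AM→Petrov+Diallo, Wed-PM→Johansson, Thu-AM→Mendoza, Thu-PM→Petrov, Fri-AM→Mendoza.
Total: 130 + 134 + 134 + 138 + 130 + 136 + 134 + 136 = $1072.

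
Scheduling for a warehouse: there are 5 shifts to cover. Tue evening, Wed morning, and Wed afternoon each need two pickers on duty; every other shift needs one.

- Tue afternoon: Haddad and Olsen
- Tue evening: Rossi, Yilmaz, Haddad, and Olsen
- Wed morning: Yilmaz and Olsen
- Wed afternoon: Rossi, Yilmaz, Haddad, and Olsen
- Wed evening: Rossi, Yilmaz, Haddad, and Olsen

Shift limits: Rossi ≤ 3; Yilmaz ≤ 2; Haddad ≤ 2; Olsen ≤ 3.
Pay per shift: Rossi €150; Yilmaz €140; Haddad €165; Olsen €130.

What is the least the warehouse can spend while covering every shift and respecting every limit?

€1120

Wed morning can only be covered by Yilmaz and Olsen, so that assignment is forced.
Picking the cheapest available picker for each shift independently would cost €1070, but that ignores the shift limits.
An optimal schedule: Tue afternoon→Olsen, Tue evening→Olsen+Rossi, Wed morning→Olsen+Yilmaz, Wed afternoon→Yilmaz+Rossi, Wed evening→Rossi.
Total: 130 + 130 + 150 + 130 + 140 + 140 + 150 + 150 = €1120.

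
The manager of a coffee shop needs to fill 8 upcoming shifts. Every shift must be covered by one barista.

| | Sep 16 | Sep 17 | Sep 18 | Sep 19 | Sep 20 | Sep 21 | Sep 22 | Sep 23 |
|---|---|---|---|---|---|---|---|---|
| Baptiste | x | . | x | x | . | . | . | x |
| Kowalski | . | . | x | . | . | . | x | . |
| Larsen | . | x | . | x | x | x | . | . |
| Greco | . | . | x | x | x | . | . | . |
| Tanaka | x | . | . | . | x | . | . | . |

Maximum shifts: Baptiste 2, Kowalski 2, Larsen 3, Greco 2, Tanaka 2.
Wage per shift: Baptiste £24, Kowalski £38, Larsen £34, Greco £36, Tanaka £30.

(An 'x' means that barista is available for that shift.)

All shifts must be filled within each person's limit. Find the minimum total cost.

£248

Sep 17 can only be covered by Larsen, so that assignment is forced.
Sep 21 can only be covered by Larsen, so that assignment is forced.
Sep 22 can only be covered by Kowalski, so that assignment is forced.
Picking the cheapest available barista for each shift independently would cost £232, but that ignores the shift limits.
An optimal schedule: Sep 16→Tanaka, Sep 17→Larsen, Sep 18→Baptiste, Sep 19→Larsen, Sep 20→Tanaka, Sep 21→Larsen, Sep 22→Kowalski, Sep 23→Baptiste.
Total: 30 + 34 + 24 + 34 + 30 + 34 + 38 + 24 = £248.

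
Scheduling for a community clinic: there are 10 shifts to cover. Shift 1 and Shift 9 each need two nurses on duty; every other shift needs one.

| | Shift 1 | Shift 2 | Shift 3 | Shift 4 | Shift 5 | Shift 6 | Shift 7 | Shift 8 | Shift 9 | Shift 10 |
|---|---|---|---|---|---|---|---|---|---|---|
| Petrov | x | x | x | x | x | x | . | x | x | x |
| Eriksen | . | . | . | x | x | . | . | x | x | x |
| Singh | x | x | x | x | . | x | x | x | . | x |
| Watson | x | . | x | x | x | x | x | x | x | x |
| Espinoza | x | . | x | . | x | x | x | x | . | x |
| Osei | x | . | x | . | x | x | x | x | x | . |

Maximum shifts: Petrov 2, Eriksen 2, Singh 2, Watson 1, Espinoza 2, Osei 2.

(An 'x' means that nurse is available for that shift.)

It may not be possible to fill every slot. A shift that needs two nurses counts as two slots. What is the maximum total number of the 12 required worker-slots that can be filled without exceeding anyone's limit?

Total capacity across all nurses is 2+2+2+1+2+2 = 11, and 12 slots are needed, so at most 11 can be filled.
An assignment achieving 11: Shift 1→Singh+Espinoza, Shift 2→Petrov, Shift 3→Espinoza, Shift 4→Petrov, Shift 5→Eriksen, Shift 6→Osei, Shift 7→Singh, Shift 8→Osei, Shift 9→Eriksen+Watson.
Loads: Petrov 2/2, Eriksen 2/2, Singh 2/2, Watson 1/1, Espinoza 2/2, Osei 2/2.

11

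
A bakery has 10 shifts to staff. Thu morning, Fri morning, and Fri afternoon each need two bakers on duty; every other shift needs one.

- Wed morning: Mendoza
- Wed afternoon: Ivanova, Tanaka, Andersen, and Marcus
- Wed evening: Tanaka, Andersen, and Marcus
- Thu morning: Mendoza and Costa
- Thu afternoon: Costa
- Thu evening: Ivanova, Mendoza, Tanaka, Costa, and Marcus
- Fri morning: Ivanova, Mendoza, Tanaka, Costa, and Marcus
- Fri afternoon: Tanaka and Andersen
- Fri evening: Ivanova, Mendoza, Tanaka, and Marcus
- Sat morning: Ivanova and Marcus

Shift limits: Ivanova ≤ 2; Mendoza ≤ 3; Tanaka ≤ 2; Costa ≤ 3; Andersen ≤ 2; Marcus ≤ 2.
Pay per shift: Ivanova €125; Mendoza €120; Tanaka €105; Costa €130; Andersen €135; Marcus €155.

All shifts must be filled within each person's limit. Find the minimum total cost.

Wed morning can only be covered by Mendoza, so that assignment is forced.
Thu morning can only be covered by Mendoza and Costa, so that assignment is forced.
Thu afternoon can only be covered by Costa, so that assignment is forced.
Picking the cheapest available baker for each shift independently would cost €1510, but that ignores the shift limits.
An optimal schedule: Wed morning→Mendoza, Wed afternoon→Andersen, Wed evening→Tanaka, Thu morning→Mendoza+Costa, Thu afternoon→Costa, Thu evening→Ivanova, Fri morning→Costa+Marcus, Fri afternoon→Tanaka+Andersen, Fri evening→Mendoza, Sat morning→Ivanova.
Total: 120 + 135 + 105 + 120 + 130 + 130 + 125 + 130 + 155 + 105 + 135 + 120 + 125 = €1635.

€1635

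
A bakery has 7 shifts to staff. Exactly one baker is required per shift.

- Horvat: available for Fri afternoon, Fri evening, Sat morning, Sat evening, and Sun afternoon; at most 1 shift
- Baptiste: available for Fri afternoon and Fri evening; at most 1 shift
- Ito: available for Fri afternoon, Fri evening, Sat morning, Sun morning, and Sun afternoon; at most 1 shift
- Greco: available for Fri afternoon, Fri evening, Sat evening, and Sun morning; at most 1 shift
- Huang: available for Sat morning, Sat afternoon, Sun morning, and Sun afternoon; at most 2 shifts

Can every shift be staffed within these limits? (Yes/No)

Total capacity is 1+1+1+1+2 = 6 but 7 worker-slots are needed — infeasible.

No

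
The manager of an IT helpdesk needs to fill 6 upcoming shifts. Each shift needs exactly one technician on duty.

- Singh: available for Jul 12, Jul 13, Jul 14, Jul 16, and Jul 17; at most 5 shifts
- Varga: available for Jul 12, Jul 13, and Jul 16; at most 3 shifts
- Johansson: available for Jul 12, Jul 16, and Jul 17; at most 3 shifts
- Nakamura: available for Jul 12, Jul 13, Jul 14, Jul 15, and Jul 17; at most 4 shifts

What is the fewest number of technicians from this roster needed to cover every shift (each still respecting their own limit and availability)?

6 slots to fill and no one can take more than 5, so at least ⌈6/5⌉ = 2 technicians are needed.
Singh and Nakamura alone can cover everything: Jul 12→Singh, Jul 13→Singh, Jul 14→Singh, Jul 15→Nakamura, Jul 16→Singh, Jul 17→Singh.

2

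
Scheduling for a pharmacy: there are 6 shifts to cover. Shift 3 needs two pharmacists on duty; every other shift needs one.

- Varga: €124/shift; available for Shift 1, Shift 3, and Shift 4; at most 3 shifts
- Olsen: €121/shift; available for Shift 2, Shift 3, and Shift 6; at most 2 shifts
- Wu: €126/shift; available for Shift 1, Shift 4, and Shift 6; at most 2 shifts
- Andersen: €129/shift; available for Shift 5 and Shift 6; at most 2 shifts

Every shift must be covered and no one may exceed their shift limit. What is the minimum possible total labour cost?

Shift 2 can only be covered by Olsen, so that assignment is forced.
Shift 3 can only be covered by Varga and Olsen, so that assignment is forced.
Shift 5 can only be covered by Andersen, so that assignment is forced.
Picking the cheapest available pharmacist for each shift independently would cost €864, but that ignores the shift limits.
An optimal schedule: Shift 1→Varga, Shift 2→Olsen, Shift 3→Varga+Olsen, Shift 4→Varga, Shift 5→Andersen, Shift 6→Wu.
Total: 124 + 121 + 124 + 121 + 124 + 129 + 126 = €869.

€869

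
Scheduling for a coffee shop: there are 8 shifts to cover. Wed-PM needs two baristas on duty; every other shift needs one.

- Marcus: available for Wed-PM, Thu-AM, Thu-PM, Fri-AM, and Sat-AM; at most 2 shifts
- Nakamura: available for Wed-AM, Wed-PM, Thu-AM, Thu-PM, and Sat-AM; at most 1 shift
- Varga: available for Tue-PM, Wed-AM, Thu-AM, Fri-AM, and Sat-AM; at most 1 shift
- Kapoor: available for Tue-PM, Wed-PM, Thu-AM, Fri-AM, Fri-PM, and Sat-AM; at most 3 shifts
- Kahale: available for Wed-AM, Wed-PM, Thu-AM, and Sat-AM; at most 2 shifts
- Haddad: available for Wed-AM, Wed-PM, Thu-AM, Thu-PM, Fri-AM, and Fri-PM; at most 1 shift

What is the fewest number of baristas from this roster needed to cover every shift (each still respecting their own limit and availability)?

5

9 slots to fill and no one can take more than 3, so at least ⌈9/3⌉ = 3 baristas are needed.
Any 4 baristas together have capacity at most 3+2+2+1 = 8 < 9 slots, so 4 can never suffice.
Marcus, Nakamura, Varga, Kapoor, and Kahale alone can cover everything: Tue-PM→Varga, Wed-AM→Nakamura, Wed-PM→Kapoor+Kahale, Thu-AM→Kapoor, Thu-PM→Marcus, Fri-AM→Marcus, Fri-PM→Kapoor, Sat-AM→Kahale.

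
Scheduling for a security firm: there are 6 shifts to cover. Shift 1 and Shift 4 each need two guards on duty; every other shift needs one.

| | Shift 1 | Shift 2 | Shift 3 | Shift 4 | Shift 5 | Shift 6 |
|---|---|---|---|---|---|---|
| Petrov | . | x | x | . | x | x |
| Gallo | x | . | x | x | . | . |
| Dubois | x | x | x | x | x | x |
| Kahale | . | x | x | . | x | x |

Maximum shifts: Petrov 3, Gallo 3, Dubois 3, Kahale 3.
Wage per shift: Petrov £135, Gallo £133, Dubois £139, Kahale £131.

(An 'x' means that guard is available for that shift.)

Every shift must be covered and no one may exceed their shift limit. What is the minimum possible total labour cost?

£1070

Shift 1 can only be covered by Gallo and Dubois, so that assignment is forced.
Shift 4 can only be covered by Gallo and Dubois, so that assignment is forced.
Picking the cheapest available guard for each shift independently would cost £1068, but that ignores the shift limits.
An optimal schedule: Shift 1→Gallo+Dubois, Shift 2→Kahale, Shift 3→Gallo, Shift 4→Gallo+Dubois, Shift 5→Kahale, Shift 6→Kahale.
Total: 133 + 139 + 131 + 133 + 133 + 139 + 131 + 131 = £1070.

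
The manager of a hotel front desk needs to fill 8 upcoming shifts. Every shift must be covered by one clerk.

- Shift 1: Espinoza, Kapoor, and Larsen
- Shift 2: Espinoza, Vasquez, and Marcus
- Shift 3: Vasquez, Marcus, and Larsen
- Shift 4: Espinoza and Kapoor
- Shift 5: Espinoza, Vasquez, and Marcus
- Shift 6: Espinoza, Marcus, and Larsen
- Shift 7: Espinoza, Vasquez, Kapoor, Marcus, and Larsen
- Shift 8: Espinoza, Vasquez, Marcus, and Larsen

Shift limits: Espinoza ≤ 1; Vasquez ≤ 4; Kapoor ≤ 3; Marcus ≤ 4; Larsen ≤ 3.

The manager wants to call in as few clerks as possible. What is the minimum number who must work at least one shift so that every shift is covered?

3

8 slots to fill and no one can take more than 4, so at least ⌈8/4⌉ = 2 clerks are needed.
No set of 2 clerks can cover every shift (each such set leaves at least one shift with no one available or exceeds a cap).
Espinoza, Vasquez, and Kapoor alone can cover everything: Shift 1→Kapoor, Shift 2→Vasquez, Shift 3→Vasquez, Shift 4→Kapoor, Shift 5→Vasquez, Shift 6→Espinoza, Shift 7→Kapoor, Shift 8→Vasquez.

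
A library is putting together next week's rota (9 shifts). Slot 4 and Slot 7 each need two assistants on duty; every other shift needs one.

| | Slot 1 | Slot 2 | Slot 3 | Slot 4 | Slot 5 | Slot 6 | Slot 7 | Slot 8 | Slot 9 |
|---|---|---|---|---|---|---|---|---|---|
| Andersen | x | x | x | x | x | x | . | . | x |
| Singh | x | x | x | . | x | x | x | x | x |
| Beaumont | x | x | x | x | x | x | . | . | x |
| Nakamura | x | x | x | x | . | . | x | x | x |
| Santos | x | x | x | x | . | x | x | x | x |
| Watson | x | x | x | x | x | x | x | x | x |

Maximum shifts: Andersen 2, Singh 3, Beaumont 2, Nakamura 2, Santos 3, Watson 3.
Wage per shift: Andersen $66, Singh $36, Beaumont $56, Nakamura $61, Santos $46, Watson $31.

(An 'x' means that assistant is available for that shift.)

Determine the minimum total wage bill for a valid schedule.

Picking the cheapest available assistant for each shift independently would cost $361, but that ignores the shift limits.
An optimal schedule: Slot 1→Singh, Slot 2→Singh, Slot 3→Santos, Slot 4→Santos+Beaumont, Slot 5→Watson, Slot 6→Watson, Slot 7→Singh+Santos, Slot 8→Watson, Slot 9→Beaumont.
Total: 36 + 36 + 46 + 46 + 56 + 31 + 31 + 36 + 46 + 31 + 56 = $451.

$451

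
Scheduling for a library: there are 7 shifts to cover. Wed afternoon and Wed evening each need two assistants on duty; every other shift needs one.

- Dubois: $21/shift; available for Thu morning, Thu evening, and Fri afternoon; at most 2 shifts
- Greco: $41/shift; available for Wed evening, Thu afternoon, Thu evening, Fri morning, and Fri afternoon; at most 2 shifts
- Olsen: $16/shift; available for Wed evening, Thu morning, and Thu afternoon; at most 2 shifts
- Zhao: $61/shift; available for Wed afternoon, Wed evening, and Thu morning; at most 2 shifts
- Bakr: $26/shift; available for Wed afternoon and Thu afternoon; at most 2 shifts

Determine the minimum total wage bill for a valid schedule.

$269

Wed afternoon can only be covered by Zhao and Bakr, so that assignment is forced.
Fri morning can only be covered by Greco, so that assignment is forced.
Picking the cheapest available assistant for each shift independently would cost $259, but that ignores the shift limits.
An optimal schedule: Wed afternoon→Zhao+Bakr, Wed evening→Greco+Olsen, Thu morning→Olsen, Thu afternoon→Bakr, Thu evening→Dubois, Fri morning→Greco, Fri afternoon→Dubois.
Total: 61 + 26 + 41 + 16 + 16 + 26 + 21 + 41 + 21 = $269.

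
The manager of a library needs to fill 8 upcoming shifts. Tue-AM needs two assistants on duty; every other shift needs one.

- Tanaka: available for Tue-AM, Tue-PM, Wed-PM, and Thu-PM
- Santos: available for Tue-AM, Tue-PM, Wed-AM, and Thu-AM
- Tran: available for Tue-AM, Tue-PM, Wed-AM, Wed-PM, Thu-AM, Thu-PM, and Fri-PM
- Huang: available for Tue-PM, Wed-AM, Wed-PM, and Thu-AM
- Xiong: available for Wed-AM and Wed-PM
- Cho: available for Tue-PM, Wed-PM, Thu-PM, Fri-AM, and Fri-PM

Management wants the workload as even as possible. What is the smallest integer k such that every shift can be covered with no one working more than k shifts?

With 6 assistants and 9 worker-slots to fill, someone must work at least ⌈9/6⌉ = 2 shifts, so k ≥ 2.
k = 2 works: Tue-AM→Tanaka+Santos, Tue-PM→Huang, Wed-AM→Tran, Wed-PM→Huang, Thu-AM→Santos, Thu-PM→Tanaka, Fri-AM→Cho, Fri-PM→Tran.
Loads: Tanaka 2, Santos 2, Tran 2, Huang 2, Xiong 0, Cho 1 — all ≤ 2.

2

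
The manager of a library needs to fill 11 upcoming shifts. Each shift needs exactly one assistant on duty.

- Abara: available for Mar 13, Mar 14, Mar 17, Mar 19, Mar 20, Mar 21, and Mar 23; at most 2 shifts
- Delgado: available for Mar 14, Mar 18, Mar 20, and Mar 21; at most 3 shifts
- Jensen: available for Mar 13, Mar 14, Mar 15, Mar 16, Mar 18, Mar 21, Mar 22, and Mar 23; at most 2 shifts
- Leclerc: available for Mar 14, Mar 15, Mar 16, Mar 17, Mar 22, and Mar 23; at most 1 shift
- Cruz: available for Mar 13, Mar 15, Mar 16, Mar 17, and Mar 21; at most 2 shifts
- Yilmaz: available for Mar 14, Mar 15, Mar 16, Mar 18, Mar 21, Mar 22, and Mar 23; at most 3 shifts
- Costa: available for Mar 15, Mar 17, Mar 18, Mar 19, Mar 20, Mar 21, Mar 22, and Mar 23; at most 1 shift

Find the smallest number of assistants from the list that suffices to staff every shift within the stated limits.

5

11 slots to fill and no one can take more than 3, so at least ⌈11/3⌉ = 4 assistants are needed.
Any 4 assistants together have capacity at most 3+3+2+2 = 10 < 11 slots, so 4 can never suffice.
Abara, Delgado, Jensen, Leclerc, and Yilmaz alone can cover everything: Mar 13→Abara, Mar 14→Yilmaz, Mar 15→Jensen, Mar 16→Jensen, Mar 17→Leclerc, Mar 18→Delgado, Mar 19→Abara, Mar 20→Delgado, Mar 21→Delgado, Mar 22→Yilmaz, Mar 23→Yilmaz.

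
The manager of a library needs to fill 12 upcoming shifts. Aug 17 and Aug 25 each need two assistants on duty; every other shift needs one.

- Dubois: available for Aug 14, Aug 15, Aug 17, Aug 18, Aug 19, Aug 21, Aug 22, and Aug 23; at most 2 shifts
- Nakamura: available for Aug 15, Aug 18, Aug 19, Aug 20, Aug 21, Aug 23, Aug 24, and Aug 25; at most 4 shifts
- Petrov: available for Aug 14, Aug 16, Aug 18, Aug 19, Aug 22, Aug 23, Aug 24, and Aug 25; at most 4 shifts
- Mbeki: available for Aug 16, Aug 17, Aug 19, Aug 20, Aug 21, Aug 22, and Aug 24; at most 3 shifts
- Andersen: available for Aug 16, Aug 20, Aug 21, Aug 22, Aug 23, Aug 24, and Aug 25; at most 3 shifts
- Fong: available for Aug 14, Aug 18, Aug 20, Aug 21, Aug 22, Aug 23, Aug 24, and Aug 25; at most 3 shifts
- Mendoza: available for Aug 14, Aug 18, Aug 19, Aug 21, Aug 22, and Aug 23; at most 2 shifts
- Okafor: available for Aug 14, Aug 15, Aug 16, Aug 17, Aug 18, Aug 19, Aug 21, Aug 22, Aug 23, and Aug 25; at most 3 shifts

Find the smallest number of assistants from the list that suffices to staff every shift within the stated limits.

4

14 slots to fill and no one can take more than 4, so at least ⌈14/4⌉ = 4 assistants are needed.
Nakamura, Petrov, Mbeki, and Okafor alone can cover everything: Aug 14→Petrov, Aug 15→Nakamura, Aug 16→Petrov, Aug 17→Mbeki+Okafor, Aug 18→Nakamura, Aug 19→Mbeki, Aug 20→Nakamura, Aug 21→Nakamura, Aug 22→Petrov, Aug 23→Okafor, Aug 24→Mbeki, Aug 25→Petrov+Okafor.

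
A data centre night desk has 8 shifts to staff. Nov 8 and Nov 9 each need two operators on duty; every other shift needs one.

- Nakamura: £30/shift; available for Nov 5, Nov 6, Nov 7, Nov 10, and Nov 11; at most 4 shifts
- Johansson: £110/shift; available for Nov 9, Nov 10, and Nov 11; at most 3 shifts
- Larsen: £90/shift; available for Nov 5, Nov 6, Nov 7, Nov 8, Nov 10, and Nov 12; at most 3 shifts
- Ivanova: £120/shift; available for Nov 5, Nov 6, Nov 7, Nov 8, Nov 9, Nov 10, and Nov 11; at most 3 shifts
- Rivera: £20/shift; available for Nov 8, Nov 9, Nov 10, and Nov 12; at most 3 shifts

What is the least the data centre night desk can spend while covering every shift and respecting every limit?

£470

Picking the cheapest available operator for each shift independently would cost £400, but that ignores the shift limits.
An optimal schedule: Nov 5→Nakamura, Nov 6→Nakamura, Nov 7→Nakamura, Nov 8→Rivera+Larsen, Nov 9→Rivera+Johansson, Nov 10→Larsen, Nov 11→Nakamura, Nov 12→Rivera.
Total: 30 + 30 + 30 + 20 + 90 + 20 + 110 + 90 + 30 + 20 = £470.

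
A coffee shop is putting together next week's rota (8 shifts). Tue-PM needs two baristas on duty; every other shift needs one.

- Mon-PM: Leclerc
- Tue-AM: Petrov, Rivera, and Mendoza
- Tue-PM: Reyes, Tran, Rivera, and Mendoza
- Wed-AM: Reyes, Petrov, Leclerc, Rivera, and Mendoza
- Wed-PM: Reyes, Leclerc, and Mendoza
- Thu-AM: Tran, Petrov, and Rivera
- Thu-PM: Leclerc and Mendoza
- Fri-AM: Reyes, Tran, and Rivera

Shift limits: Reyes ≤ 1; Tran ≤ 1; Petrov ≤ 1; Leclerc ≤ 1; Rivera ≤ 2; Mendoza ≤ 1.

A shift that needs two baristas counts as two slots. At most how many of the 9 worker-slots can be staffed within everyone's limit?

7

Total capacity across all baristas is 1+1+1+1+2+1 = 7, and 9 slots are needed, so at most 7 can be filled.
An assignment achieving 7: Mon-PM→Leclerc, Tue-AM→Petrov, Tue-PM→Rivera, Wed-PM→Reyes, Thu-AM→Tran, Thu-PM→Mendoza, Fri-AM→Rivera.
Loads: Reyes 1/1, Tran 1/1, Petrov 1/1, Leclerc 1/1, Rivera 2/2, Mendoza 1/1.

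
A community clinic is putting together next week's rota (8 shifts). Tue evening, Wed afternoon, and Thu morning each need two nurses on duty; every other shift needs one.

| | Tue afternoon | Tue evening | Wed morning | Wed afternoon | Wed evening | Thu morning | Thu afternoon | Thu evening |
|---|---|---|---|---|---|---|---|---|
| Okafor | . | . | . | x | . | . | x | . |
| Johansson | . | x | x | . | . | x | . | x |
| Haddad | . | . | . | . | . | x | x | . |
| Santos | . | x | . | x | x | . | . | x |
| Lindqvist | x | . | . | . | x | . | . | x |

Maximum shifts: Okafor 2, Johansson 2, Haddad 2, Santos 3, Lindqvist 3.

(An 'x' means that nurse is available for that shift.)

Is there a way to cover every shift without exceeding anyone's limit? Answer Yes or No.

Total capacity is 12 and 11 slots are needed, so capacity alone doesn't rule it out.
Shifts {Tue evening, Wed morning, Thu morning} need 5 worker-slots in total, but the nurses available for any of those shifts (Johansson, Haddad, and Santos) can supply at most 4 among them. So no valid schedule exists.

No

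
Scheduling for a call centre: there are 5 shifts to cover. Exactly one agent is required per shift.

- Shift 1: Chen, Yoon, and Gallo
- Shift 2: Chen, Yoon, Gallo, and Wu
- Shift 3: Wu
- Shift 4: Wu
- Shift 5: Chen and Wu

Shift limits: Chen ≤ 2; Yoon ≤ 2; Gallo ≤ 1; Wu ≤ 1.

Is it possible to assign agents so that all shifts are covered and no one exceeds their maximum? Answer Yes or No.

Total capacity is 6 and 5 slots are needed, so capacity alone doesn't rule it out.
Shifts {Shift 3, Shift 4} need 2 worker-slots in total, but the agents available for any of those shifts (Wu) can supply at most 1 among them. So no valid schedule exists.

No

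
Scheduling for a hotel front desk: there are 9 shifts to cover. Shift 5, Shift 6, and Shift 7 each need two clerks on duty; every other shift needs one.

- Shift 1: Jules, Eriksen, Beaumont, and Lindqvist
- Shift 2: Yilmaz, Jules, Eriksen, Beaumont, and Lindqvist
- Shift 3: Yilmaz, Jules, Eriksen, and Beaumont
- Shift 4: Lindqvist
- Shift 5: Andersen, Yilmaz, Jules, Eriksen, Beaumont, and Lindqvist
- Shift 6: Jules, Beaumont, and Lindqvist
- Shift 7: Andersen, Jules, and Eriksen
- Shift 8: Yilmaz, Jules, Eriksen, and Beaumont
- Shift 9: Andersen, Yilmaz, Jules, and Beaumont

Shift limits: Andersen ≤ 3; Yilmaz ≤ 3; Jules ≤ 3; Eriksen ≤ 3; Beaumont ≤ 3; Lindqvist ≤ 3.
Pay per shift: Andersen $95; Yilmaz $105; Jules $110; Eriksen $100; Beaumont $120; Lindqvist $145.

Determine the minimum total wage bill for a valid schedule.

Shift 4 can only be covered by Lindqvist, so that assignment is forced.
Picking the cheapest available clerk for each shift independently would cost $1260, but that ignores the shift limits.
An optimal schedule: Shift 1→Eriksen, Shift 2→Yilmaz, Shift 3→Eriksen, Shift 4→Lindqvist, Shift 5→Andersen+Yilmaz, Shift 6→Jules+Beaumont, Shift 7→Andersen+Eriksen, Shift 8→Yilmaz, Shift 9→Andersen.
Total: 100 + 105 + 100 + 145 + 95 + 105 + 110 + 120 + 95 + 100 + 105 + 95 = $1275.

$1275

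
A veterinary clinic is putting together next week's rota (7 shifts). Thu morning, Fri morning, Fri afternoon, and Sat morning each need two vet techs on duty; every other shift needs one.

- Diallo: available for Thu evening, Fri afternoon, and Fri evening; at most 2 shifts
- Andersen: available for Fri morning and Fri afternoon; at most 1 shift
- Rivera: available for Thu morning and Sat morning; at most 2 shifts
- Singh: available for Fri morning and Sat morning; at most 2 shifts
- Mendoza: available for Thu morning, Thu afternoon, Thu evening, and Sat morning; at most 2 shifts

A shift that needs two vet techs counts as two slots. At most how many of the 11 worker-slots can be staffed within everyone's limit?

Total capacity across all vet techs is 2+1+2+2+2 = 9, and 11 slots are needed, so at most 9 can be filled.
An assignment achieving 9: Thu morning→Rivera+Mendoza, Thu afternoon→Mendoza, Thu evening→Diallo, Fri morning→Andersen+Singh, Fri evening→Diallo, Sat morning→Rivera+Singh.
Loads: Diallo 2/2, Andersen 1/1, Rivera 2/2, Singh 2/2, Mendoza 2/2.

9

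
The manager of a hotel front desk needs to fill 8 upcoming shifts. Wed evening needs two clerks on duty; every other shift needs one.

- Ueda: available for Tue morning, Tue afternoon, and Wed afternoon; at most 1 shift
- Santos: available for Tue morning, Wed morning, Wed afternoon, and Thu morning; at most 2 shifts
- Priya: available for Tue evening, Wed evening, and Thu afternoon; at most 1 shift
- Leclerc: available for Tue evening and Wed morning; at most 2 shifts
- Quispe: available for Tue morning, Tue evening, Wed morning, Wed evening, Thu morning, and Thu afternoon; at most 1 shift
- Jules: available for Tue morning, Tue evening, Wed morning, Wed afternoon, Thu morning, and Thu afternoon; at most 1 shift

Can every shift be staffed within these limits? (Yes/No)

No

Total capacity is 1+2+1+2+1+1 = 8 but 9 worker-slots are needed — infeasible.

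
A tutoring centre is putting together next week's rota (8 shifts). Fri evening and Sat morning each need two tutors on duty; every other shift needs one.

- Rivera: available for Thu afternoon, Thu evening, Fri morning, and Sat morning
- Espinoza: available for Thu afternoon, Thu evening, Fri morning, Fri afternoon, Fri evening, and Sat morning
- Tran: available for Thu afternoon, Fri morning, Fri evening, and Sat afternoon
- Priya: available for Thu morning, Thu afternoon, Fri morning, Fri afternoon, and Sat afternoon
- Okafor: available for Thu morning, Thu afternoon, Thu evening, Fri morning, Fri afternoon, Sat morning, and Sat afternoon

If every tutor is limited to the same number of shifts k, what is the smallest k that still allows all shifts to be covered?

With 5 tutors and 10 worker-slots to fill, someone must work at least ⌈10/5⌉ = 2 shifts, so k ≥ 2.
k = 2 works: Thu morning→Priya, Thu afternoon→Priya, Thu evening→Rivera, Fri morning→Okafor, Fri afternoon→Espinoza, Fri evening→Espinoza+Tran, Sat morning→Rivera+Okafor, Sat afternoon→Tran.
Loads: Rivera 2, Espinoza 2, Tran 2, Priya 2, Okafor 2 — all ≤ 2.

2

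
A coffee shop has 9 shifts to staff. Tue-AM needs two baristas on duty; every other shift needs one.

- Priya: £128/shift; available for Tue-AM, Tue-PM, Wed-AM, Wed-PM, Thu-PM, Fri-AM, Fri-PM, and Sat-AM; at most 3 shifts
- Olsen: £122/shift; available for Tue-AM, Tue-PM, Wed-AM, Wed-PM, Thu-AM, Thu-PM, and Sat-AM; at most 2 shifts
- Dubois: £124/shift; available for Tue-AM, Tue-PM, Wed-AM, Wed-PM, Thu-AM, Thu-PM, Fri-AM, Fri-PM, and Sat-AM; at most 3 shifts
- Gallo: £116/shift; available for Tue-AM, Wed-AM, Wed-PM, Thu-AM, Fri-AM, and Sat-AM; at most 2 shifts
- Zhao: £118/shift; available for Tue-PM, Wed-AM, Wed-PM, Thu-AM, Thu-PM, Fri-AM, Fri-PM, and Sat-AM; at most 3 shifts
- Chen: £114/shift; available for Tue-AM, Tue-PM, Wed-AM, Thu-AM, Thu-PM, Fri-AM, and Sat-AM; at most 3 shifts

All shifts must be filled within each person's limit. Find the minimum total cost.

Picking the cheapest available barista for each shift independently would cost £1148, but that ignores the shift limits.
An optimal schedule: Tue-AM→Gallo+Olsen, Tue-PM→Chen, Wed-AM→Zhao, Wed-PM→Gallo, Thu-AM→Chen, Thu-PM→Chen, Fri-AM→Zhao, Fri-PM→Zhao, Sat-AM→Olsen.
Total: 116 + 122 + 114 + 118 + 116 + 114 + 114 + 118 + 118 + 122 = £1172.

£1172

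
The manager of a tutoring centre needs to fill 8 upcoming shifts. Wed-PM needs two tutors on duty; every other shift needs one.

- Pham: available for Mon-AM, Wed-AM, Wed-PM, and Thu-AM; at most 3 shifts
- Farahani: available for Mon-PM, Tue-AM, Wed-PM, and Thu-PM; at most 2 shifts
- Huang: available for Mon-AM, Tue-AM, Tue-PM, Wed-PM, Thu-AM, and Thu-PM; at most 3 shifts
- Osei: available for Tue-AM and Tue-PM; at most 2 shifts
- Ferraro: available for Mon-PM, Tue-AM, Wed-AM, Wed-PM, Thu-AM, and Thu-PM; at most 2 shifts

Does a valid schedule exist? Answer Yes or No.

Yes

One valid schedule: Mon-AM→Pham, Mon-PM→Farahani, Tue-AM→Huang, Tue-PM→Huang, Wed-AM→Pham, Wed-PM→Huang+Ferraro, Thu-AM→Pham, Thu-PM→Farahani.
Loads: Pham 3/3, Farahani 2/2, Huang 3/3, Osei 0/2, Ferraro 1/2 — all within limits.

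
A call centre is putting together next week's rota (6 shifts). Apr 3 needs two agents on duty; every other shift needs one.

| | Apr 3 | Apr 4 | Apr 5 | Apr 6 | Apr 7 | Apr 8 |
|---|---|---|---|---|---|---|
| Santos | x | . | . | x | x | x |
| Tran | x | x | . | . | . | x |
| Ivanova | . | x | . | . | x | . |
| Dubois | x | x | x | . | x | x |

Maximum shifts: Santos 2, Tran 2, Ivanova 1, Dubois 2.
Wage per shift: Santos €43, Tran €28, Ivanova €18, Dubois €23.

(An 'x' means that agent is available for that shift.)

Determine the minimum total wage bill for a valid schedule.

Apr 5 can only be covered by Dubois, so that assignment is forced.
Apr 6 can only be covered by Santos, so that assignment is forced.
Picking the cheapest available agent for each shift independently would cost €176, but that ignores the shift limits.
An optimal schedule: Apr 3→Santos+Tran, Apr 4→Tran, Apr 5→Dubois, Apr 6→Santos, Apr 7→Ivanova, Apr 8→Dubois.
Total: 43 + 28 + 28 + 23 + 43 + 18 + 23 = €206.

€206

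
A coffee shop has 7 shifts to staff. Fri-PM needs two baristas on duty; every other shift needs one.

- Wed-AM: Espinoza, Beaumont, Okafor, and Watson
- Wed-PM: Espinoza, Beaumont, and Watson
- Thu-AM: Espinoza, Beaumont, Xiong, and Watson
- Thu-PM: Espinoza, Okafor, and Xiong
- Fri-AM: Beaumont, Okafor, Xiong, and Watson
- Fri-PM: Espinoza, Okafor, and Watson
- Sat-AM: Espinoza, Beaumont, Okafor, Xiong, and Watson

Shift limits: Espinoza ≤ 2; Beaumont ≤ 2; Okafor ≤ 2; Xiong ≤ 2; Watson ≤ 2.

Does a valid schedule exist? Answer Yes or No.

One valid schedule: Wed-AM→Beaumont, Wed-PM→Espinoza, Thu-AM→Beaumont, Thu-PM→Espinoza, Fri-AM→Okafor, Fri-PM→Okafor+Watson, Sat-AM→Xiong.
Loads: Espinoza 2/2, Beaumont 2/2, Okafor 2/2, Xiong 1/2, Watson 1/2 — all within limits.

Yes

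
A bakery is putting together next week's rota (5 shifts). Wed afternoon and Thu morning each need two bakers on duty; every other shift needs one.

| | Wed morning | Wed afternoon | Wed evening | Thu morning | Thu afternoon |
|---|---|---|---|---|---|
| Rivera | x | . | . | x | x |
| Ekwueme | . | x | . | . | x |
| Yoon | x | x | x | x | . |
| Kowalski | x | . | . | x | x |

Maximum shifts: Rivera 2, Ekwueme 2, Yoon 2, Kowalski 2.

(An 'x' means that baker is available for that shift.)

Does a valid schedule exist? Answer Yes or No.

Wed afternoon can only be covered by Ekwueme and Yoon, so that assignment is forced.
Wed evening can only be covered by Yoon, so that assignment is forced.
One valid schedule: Wed morning→Rivera, Wed afternoon→Ekwueme+Yoon, Wed evening→Yoon, Thu morning→Rivera+Kowalski, Thu afternoon→Ekwueme.
Loads: Rivera 2/2, Ekwueme 2/2, Yoon 2/2, Kowalski 1/2 — all within limits.

Yes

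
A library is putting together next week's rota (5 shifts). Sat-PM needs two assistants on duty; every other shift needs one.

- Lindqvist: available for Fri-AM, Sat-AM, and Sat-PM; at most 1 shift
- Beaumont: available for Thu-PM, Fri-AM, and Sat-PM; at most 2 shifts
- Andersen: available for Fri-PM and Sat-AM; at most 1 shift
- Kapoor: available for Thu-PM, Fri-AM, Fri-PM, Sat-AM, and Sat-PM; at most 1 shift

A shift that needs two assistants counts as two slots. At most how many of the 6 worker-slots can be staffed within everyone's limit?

Total capacity across all assistants is 1+2+1+1 = 5, and 6 slots are needed, so at most 5 can be filled.
An assignment achieving 5: Thu-PM→Beaumont, Fri-AM→Lindqvist, Fri-PM→Andersen, Sat-AM→Kapoor, Sat-PM→Beaumont.
Loads: Lindqvist 1/1, Beaumont 2/2, Andersen 1/1, Kapoor 1/1.

5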